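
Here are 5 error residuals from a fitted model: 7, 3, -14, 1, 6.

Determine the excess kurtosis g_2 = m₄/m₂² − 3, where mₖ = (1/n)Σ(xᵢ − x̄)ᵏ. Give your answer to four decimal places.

x̄ = 0.6000
Σ(xᵢ − x̄)² = 289.2000 ⇒ m₂ = 57.84000
Σ(xᵢ − x̄)⁴ = 47998.4160 ⇒ m₄ = 9599.68320
m₂² = 3345.46560
g_2 = m₄/m₂² − 3 = 2.86946 − 3 ≈ -0.1305

-0.1305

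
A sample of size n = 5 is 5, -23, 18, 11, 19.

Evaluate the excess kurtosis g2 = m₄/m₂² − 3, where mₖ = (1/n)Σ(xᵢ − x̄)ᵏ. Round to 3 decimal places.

x̄ = 6.0000
Σ(xᵢ − x̄)² = 1180.0000 ⇒ m₂ = 236.00000
Σ(xᵢ − x̄)⁴ = 757204.0000 ⇒ m₄ = 151440.80000
m₂² = 55696.00000
g2 = m₄/m₂² − 3 = 2.71906 − 3 ≈ -0.281

-0.281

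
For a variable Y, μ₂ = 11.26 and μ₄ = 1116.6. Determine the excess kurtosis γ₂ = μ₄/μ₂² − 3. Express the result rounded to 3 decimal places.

μ₂² = 11.26² = 126.78760
μ₄/μ₂² = 1116.6 / 126.78760 = 8.80685
γ₂ = 8.80685 − 3 ≈ 5.807

5.807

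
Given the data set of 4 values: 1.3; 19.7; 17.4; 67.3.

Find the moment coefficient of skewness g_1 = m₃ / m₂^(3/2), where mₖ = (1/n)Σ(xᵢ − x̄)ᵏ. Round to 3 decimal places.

x̄ = (1.3 + 19.7 + 17.4 + 67.3) / 4 = 26.4250
deviations (xᵢ − x̄): -25.1250, -6.7250, -9.0250, 40.8750
Σ(xᵢ − x̄)² = 2428.7075 ⇒ m₂ = 2428.7075/4 = 607.17687
Σ(xᵢ − x̄)³ = 51392.7619 ⇒ m₃ = 51392.7619/4 = 12848.19047
m₂^(3/2) = 607.17687^(1.5) = 14961.42066
g_1 = m₃ / m₂^(3/2) = 12848.19047 / 14961.42066 ≈ 0.859

0.859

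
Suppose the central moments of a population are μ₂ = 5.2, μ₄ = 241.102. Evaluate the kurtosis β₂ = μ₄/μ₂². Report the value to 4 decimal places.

8.9165

μ₂² = 5.2² = 27.04000
μ₄/μ₂² = 241.102 / 27.04000 = 8.91649
β₂ ≈ 8.9165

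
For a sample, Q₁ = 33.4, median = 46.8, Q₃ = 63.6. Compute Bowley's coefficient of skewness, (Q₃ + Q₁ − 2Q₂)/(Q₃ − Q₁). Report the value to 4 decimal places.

0.1126

numerator: Q₃ + Q₁ − 2Q₂ = 63.6 + 33.4 − 2×46.8 = 3.4000
denominator: Q₃ − Q₁ = 63.6 − 33.4 = 30.2000
Bowley skewness = 3.4000 / 30.2000 ≈ 0.1126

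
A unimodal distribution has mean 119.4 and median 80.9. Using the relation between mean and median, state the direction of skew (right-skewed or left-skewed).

right-skewed

mean − median = 119.4 − 80.9 = 38.5
mean > median ⇒ the longer tail is on the right ⇒ right-skewed (positively skewed).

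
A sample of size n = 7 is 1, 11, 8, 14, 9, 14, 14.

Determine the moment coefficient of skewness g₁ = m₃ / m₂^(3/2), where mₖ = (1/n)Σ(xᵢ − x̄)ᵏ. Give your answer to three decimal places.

x̄ = (1 + 11 + 8 + 14 + 9 + 14 + 14) / 7 = 10.1429
deviations (xᵢ − x̄): -9.1429, 0.8571, -2.1429, 3.8571, -1.1429, 3.8571, 3.8571
Σ(xᵢ − x̄)² = 134.8571 ⇒ m₂ = 134.8571/7 = 19.26531
Σ(xᵢ − x̄)³ = -602.8163 ⇒ m₃ = -602.8163/7 = -86.11662
m₂^(3/2) = 19.26531^(1.5) = 84.55979
g₁ = m₃ / m₂^(3/2) = -86.11662 / 84.55979 ≈ -1.018

-1.018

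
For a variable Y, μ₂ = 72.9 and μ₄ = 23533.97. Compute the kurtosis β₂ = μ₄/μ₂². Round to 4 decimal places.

4.4283

μ₂² = 72.9² = 5314.41000
μ₄/μ₂² = 23533.97 / 5314.41000 = 4.42833
β₂ ≈ 4.4283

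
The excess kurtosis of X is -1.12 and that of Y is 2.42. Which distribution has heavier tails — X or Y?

Higher excess kurtosis ⇒ heavier tails relative to the normal distribution.
-1.12 vs 2.42: the larger is 2.42, so Y has heavier tails. (Y is leptokurtic — heavier-than-normal tails; the other is platykurtic.)

Y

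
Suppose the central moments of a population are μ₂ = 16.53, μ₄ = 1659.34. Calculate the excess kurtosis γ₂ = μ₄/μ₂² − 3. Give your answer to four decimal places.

3.0728

μ₂² = 16.53² = 273.24090
μ₄/μ₂² = 1659.34 / 273.24090 = 6.07281
γ₂ = 6.07281 − 3 ≈ 3.0728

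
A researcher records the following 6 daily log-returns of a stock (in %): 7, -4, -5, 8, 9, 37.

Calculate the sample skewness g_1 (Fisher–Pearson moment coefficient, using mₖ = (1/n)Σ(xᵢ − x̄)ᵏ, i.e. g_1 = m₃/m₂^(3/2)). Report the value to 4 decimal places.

x̄ = (7 - 4 - 5 + 8 + 9 + 37) / 6 = 8.6667
deviations (xᵢ − x̄): -1.6667, -12.6667, -13.6667, -0.6667, 0.3333, 28.3333
Σ(xᵢ − x̄)² = 1153.3333 ⇒ m₂ = 1153.3333/6 = 192.22222
Σ(xᵢ − x̄)³ = 18155.5556 ⇒ m₃ = 18155.5556/6 = 3025.92593
m₂^(3/2) = 192.22222^(1.5) = 2665.05018
g_1 = m₃ / m₂^(3/2) = 3025.92593 / 2665.05018 ≈ 1.1354

1.1354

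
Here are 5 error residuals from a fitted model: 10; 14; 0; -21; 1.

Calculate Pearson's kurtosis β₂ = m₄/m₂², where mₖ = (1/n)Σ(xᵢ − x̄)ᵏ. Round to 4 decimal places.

x̄ = 0.8000
Σ(xᵢ − x̄)² = 734.8000 ⇒ m₂ = 146.96000
Σ(xᵢ − x̄)⁴ = 263376.9760 ⇒ m₄ = 52675.39520
m₂² = 21597.24160
β₂ = m₄/m₂² = 52675.39520 / 21597.24160 ≈ 2.4390

2.4390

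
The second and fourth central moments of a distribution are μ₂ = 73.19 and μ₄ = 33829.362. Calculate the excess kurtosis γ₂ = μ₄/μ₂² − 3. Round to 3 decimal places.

3.315

μ₂² = 73.19² = 5356.77610
μ₄/μ₂² = 33829.362 / 5356.77610 = 6.31525
γ₂ = 6.31525 − 3 ≈ 3.315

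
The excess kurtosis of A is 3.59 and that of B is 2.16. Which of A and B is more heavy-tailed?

A

Higher excess kurtosis ⇒ heavier tails relative to the normal distribution.
3.59 vs 2.16: the larger is 3.59, so A has heavier tails.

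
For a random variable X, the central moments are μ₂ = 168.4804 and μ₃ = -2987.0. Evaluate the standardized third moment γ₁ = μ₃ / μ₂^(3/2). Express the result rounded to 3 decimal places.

-1.366

σ = √μ₂ = √168.4804 = 12.98000
σ³ = μ₂^(3/2) = 2186.87559
γ₁ = μ₃/σ³ = -2987.0 / 2186.87559 ≈ -1.366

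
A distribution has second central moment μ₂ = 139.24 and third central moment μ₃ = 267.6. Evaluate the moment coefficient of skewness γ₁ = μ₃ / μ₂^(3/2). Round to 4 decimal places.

σ = √μ₂ = √139.24 = 11.80000
σ³ = μ₂^(3/2) = 1643.03200
γ₁ = μ₃/σ³ = 267.6 / 1643.03200 ≈ 0.1629

0.1629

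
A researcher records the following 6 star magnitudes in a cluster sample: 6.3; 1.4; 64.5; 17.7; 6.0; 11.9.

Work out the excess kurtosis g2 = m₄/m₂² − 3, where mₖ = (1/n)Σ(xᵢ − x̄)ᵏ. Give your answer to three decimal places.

x̄ = 17.9667
Σ(xᵢ − x̄)² = 2755.9933 ⇒ m₂ = 459.33222
Σ(xᵢ − x̄)⁴ = 4804458.0414 ⇒ m₄ = 800743.00691
m₂² = 210986.09037
g2 = m₄/m₂² − 3 = 3.79524 − 3 ≈ 0.795

0.795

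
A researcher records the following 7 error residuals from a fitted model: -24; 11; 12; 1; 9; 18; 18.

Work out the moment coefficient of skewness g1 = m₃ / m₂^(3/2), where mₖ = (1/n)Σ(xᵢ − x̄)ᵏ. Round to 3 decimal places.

-1.439

x̄ = (-24 + 11 + 12 + 1 + 9 + 18 + 18) / 7 = 6.4286
deviations (xᵢ − x̄): -30.4286, 4.5714, 5.5714, -5.4286, 2.5714, 11.5714, 11.5714
Σ(xᵢ − x̄)² = 1281.7143 ⇒ m₂ = 1281.7143/7 = 183.10204
Σ(xᵢ − x̄)³ = -24949.4694 ⇒ m₃ = -24949.4694/7 = -3564.20991
m₂^(3/2) = 183.10204^(1.5) = 2477.64898
g1 = m₃ / m₂^(3/2) = -3564.20991 / 2477.64898 ≈ -1.439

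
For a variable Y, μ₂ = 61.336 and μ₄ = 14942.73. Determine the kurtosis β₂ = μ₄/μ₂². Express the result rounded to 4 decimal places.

μ₂² = 61.336² = 3762.10490
μ₄/μ₂² = 14942.73 / 3762.10490 = 3.97191
β₂ ≈ 3.9719

3.9719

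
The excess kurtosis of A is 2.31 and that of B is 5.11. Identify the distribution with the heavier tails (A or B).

B

Higher excess kurtosis ⇒ heavier tails relative to the normal distribution.
2.31 vs 5.11: the larger is 5.11, so B has heavier tails.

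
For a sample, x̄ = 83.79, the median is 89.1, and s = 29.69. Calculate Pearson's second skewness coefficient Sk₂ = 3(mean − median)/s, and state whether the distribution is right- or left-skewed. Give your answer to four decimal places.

Sk₂ = 3(83.79 − 89.1) / 29.69 = 3 × -5.3100 / 29.69
    = -15.9300 / 29.69 ≈ -0.5365
Sk₂ < 0 ⇒ mean < median ⇒ left-skewed (negative skew).

-0.5365, left-skewed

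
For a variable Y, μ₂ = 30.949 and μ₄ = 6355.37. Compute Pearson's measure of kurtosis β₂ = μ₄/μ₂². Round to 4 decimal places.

μ₂² = 30.949² = 957.84060
μ₄/μ₂² = 6355.37 / 957.84060 = 6.63510
β₂ ≈ 6.6351

6.6351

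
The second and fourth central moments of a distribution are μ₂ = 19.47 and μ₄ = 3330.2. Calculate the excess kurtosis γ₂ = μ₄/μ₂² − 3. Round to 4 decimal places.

μ₂² = 19.47² = 379.08090
μ₄/μ₂² = 3330.2 / 379.08090 = 8.78493
γ₂ = 8.78493 − 3 ≈ 5.7849

5.7849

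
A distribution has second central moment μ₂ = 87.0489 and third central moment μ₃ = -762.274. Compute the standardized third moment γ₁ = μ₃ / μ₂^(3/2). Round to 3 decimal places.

σ = √μ₂ = √87.0489 = 9.33000
σ³ = μ₂^(3/2) = 812.16624
γ₁ = μ₃/σ³ = -762.274 / 812.16624 ≈ -0.939

-0.939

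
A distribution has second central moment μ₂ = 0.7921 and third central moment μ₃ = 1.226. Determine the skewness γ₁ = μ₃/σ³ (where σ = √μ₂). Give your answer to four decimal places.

σ = √μ₂ = √0.7921 = 0.89000
σ³ = μ₂^(3/2) = 0.70497
γ₁ = μ₃/σ³ = 1.226 / 0.70497 ≈ 1.7391

1.7391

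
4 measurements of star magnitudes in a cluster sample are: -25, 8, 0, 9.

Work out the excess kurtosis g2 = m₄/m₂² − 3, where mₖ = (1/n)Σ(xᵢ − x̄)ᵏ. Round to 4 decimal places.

x̄ = -2.0000
Σ(xᵢ − x̄)² = 754.0000 ⇒ m₂ = 188.50000
Σ(xᵢ − x̄)⁴ = 304498.0000 ⇒ m₄ = 76124.50000
m₂² = 35532.25000
g2 = m₄/m₂² − 3 = 2.14241 − 3 ≈ -0.8576

-0.8576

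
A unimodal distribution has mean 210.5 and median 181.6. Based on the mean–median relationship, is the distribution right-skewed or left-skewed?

mean − median = 210.5 − 181.6 = 28.9
mean > median ⇒ the longer tail is on the right ⇒ right-skewed (positively skewed).

right-skewed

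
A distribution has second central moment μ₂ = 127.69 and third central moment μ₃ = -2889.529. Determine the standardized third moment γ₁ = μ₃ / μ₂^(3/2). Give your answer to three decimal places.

σ = √μ₂ = √127.69 = 11.30000
σ³ = μ₂^(3/2) = 1442.89700
γ₁ = μ₃/σ³ = -2889.529 / 1442.89700 ≈ -2.003

-2.003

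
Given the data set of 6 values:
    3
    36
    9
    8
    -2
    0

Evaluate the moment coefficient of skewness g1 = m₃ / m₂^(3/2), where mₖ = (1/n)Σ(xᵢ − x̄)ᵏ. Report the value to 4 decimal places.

x̄ = (3 + 36 + 9 + 8 - 2 + 0) / 6 = 9.0000
deviations (xᵢ − x̄): -6.0000, 27.0000, 0.0000, -1.0000, -11.0000, -9.0000
Σ(xᵢ − x̄)² = 968.0000 ⇒ m₂ = 968.0000/6 = 161.33333
Σ(xᵢ − x̄)³ = 17406.0000 ⇒ m₃ = 17406.0000/6 = 2901.00000
m₂^(3/2) = 161.33333^(1.5) = 2049.20856
g1 = m₃ / m₂^(3/2) = 2901.00000 / 2049.20856 ≈ 1.4157

1.4157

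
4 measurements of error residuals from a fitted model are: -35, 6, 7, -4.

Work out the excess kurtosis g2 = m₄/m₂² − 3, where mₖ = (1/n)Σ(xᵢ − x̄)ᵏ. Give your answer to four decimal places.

x̄ = -6.5000
Σ(xᵢ − x̄)² = 1157.0000 ⇒ m₂ = 289.25000
Σ(xᵢ − x̄)⁴ = 717418.2500 ⇒ m₄ = 179354.56250
m₂² = 83665.56250
g2 = m₄/m₂² − 3 = 2.14371 − 3 ≈ -0.8563

-0.8563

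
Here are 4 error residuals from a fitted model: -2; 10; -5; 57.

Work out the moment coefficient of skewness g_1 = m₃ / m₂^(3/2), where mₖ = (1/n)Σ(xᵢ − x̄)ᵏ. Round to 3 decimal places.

0.990

x̄ = (-2 + 10 - 5 + 57) / 4 = 15.0000
deviations (xᵢ − x̄): -17.0000, -5.0000, -20.0000, 42.0000
Σ(xᵢ − x̄)² = 2478.0000 ⇒ m₂ = 2478.0000/4 = 619.50000
Σ(xᵢ − x̄)³ = 61050.0000 ⇒ m₃ = 61050.0000/4 = 15262.50000
m₂^(3/2) = 619.50000^(1.5) = 15419.20442
g_1 = m₃ / m₂^(3/2) = 15262.50000 / 15419.20442 ≈ 0.990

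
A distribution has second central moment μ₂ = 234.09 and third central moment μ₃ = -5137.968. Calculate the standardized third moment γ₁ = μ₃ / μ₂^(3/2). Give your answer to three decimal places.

-1.435

σ = √μ₂ = √234.09 = 15.30000
σ³ = μ₂^(3/2) = 3581.57700
γ₁ = μ₃/σ³ = -5137.968 / 3581.57700 ≈ -1.435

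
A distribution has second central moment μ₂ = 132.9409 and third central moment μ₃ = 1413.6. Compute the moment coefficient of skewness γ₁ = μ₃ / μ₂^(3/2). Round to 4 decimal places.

0.9222

σ = √μ₂ = √132.9409 = 11.53000
σ³ = μ₂^(3/2) = 1532.80858
γ₁ = μ₃/σ³ = 1413.6 / 1532.80858 ≈ 0.9222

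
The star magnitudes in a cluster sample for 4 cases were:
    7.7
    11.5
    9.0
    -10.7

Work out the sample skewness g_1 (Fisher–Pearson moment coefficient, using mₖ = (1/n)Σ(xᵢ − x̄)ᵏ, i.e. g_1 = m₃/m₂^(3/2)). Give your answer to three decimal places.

-1.071

x̄ = (7.7 + 11.5 + 9.0 - 10.7) / 4 = 4.3750
deviations (xᵢ − x̄): 3.3250, 7.1250, 4.6250, -15.0750
Σ(xᵢ − x̄)² = 310.4675 ⇒ m₂ = 310.4675/4 = 77.61687
Σ(xᵢ − x̄)³ = -2928.4819 ⇒ m₃ = -2928.4819/4 = -732.12047
m₂^(3/2) = 77.61687^(1.5) = 683.80808
g_1 = m₃ / m₂^(3/2) = -732.12047 / 683.80808 ≈ -1.071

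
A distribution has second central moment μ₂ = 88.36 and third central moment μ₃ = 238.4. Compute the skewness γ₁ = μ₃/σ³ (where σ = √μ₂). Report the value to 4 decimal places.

σ = √μ₂ = √88.36 = 9.40000
σ³ = μ₂^(3/2) = 830.58400
γ₁ = μ₃/σ³ = 238.4 / 830.58400 ≈ 0.2870

0.2870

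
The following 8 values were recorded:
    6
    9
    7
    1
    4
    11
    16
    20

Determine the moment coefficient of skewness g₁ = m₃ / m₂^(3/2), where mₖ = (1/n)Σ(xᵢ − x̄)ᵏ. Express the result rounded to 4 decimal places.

x̄ = (6 + 9 + 7 + 1 + 4 + 11 + 16 + 20) / 8 = 9.2500
deviations (xᵢ − x̄): -3.2500, -0.2500, -2.2500, -8.2500, -5.2500, 1.7500, 6.7500, 10.7500
Σ(xᵢ − x̄)² = 275.5000 ⇒ m₂ = 275.5000/8 = 34.43750
Σ(xᵢ − x̄)³ = 803.2500 ⇒ m₃ = 803.2500/8 = 100.40625
m₂^(3/2) = 34.43750^(1.5) = 202.09121
g₁ = m₃ / m₂^(3/2) = 100.40625 / 202.09121 ≈ 0.4968

0.4968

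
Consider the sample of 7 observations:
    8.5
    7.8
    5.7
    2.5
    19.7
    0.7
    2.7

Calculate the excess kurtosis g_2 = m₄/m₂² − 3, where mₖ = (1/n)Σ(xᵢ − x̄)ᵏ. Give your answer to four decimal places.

x̄ = 6.8000
Σ(xᵢ − x̄)² = 244.0200 ⇒ m₂ = 34.86000
Σ(xᵢ − x̄)⁴ = 29712.1446 ⇒ m₄ = 4244.59209
m₂² = 1215.21960
g_2 = m₄/m₂² − 3 = 3.49286 − 3 ≈ 0.4929

0.4929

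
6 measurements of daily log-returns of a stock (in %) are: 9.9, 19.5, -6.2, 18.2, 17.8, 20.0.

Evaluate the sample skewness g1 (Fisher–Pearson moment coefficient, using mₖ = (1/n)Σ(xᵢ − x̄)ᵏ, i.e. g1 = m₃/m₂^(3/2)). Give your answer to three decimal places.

x̄ = (9.9 + 19.5 - 6.2 + 18.2 + 17.8 + 20.0) / 6 = 13.2000
deviations (xᵢ − x̄): -3.3000, 6.3000, -19.4000, 5.0000, 4.6000, 6.8000
Σ(xᵢ − x̄)² = 519.3400 ⇒ m₂ = 519.3400/6 = 86.55667
Σ(xᵢ − x̄)³ = -6550.5060 ⇒ m₃ = -6550.5060/6 = -1091.75100
m₂^(3/2) = 86.55667^(1.5) = 805.28718
g1 = m₃ / m₂^(3/2) = -1091.75100 / 805.28718 ≈ -1.356

-1.356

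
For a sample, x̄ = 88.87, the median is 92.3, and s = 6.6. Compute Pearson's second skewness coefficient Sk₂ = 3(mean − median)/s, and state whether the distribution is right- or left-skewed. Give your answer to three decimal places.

-1.559, left-skewed

Sk₂ = 3(88.87 − 92.3) / 6.6 = 3 × -3.4300 / 6.6
    = -10.2900 / 6.6 ≈ -1.559
Sk₂ < 0 ⇒ mean < median ⇒ left-skewed (negative skew).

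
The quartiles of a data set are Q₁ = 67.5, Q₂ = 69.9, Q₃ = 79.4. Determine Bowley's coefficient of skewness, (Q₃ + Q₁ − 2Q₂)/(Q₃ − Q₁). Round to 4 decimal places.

0.5966

numerator: Q₃ + Q₁ − 2Q₂ = 79.4 + 67.5 − 2×69.9 = 7.1000
denominator: Q₃ − Q₁ = 79.4 − 67.5 = 11.9000
Bowley skewness = 7.1000 / 11.9000 ≈ 0.5966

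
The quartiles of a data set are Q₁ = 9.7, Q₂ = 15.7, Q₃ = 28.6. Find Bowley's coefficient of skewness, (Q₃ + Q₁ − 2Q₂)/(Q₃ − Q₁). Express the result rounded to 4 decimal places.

numerator: Q₃ + Q₁ − 2Q₂ = 28.6 + 9.7 − 2×15.7 = 6.9000
denominator: Q₃ − Q₁ = 28.6 − 9.7 = 18.9000
Bowley skewness = 6.9000 / 18.9000 ≈ 0.3651

0.3651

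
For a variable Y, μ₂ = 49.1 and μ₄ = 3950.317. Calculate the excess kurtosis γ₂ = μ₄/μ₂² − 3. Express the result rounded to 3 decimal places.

μ₂² = 49.1² = 2410.81000
μ₄/μ₂² = 3950.317 / 2410.81000 = 1.63858
γ₂ = 1.63858 − 3 ≈ -1.361

-1.361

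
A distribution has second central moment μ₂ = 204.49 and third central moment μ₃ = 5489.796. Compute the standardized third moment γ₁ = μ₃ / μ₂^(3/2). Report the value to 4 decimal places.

σ = √μ₂ = √204.49 = 14.30000
σ³ = μ₂^(3/2) = 2924.20700
γ₁ = μ₃/σ³ = 5489.796 / 2924.20700 ≈ 1.8774

1.8774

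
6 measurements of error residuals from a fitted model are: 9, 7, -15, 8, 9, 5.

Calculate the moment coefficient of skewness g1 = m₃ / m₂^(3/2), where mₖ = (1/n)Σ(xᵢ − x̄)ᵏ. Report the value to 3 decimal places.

-1.690

x̄ = (9 + 7 - 15 + 8 + 9 + 5) / 6 = 3.8333
deviations (xᵢ − x̄): 5.1667, 3.1667, -18.8333, 4.1667, 5.1667, 1.1667
Σ(xᵢ − x̄)² = 436.8333 ⇒ m₂ = 436.8333/6 = 72.80556
Σ(xᵢ − x̄)³ = -6298.5556 ⇒ m₃ = -6298.5556/6 = -1049.75926
m₂^(3/2) = 72.80556^(1.5) = 621.22193
g1 = m₃ / m₂^(3/2) = -1049.75926 / 621.22193 ≈ -1.690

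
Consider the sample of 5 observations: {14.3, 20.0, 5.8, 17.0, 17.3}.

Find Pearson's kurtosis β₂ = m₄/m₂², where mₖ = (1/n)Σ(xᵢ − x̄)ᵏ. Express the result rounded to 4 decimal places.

2.6465

x̄ = 14.8800
Σ(xᵢ − x̄)² = 119.3480 ⇒ m₂ = 23.86960
Σ(xᵢ − x̄)⁴ = 7539.2139 ⇒ m₄ = 1507.84277
m₂² = 569.75780
β₂ = m₄/m₂² = 1507.84277 / 569.75780 ≈ 2.6465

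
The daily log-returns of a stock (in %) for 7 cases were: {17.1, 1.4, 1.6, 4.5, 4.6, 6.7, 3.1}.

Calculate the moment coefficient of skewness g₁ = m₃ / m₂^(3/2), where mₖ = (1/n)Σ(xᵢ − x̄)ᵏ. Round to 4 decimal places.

1.5711

x̄ = (17.1 + 1.4 + 1.6 + 4.5 + 4.6 + 6.7 + 3.1) / 7 = 5.5714
deviations (xᵢ − x̄): 11.5286, -4.1714, -3.9714, -1.0714, -0.9714, 1.1286, -2.4714
Σ(xᵢ − x̄)² = 175.5543 ⇒ m₂ = 175.5543/7 = 25.07918
Σ(xᵢ − x̄)³ = 1381.2097 ⇒ m₃ = 1381.2097/7 = 197.31567
m₂^(3/2) = 25.07918^(1.5) = 125.59435
g₁ = m₃ / m₂^(3/2) = 197.31567 / 125.59435 ≈ 1.5711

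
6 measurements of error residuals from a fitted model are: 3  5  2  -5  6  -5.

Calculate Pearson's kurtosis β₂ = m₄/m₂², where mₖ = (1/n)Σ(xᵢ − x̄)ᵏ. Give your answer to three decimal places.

1.504

x̄ = 1.0000
Σ(xᵢ − x̄)² = 118.0000 ⇒ m₂ = 19.66667
Σ(xᵢ − x̄)⁴ = 3490.0000 ⇒ m₄ = 581.66667
m₂² = 386.77778
β₂ = m₄/m₂² = 581.66667 / 386.77778 ≈ 1.504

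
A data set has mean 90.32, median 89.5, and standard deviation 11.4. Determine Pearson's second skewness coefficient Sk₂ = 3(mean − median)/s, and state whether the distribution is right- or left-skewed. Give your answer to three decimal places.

0.216, right-skewed

Sk₂ = 3(90.32 − 89.5) / 11.4 = 3 × 0.8200 / 11.4
    = 2.4600 / 11.4 ≈ 0.216
Sk₂ > 0 ⇒ mean > median ⇒ right-skewed (positive skew).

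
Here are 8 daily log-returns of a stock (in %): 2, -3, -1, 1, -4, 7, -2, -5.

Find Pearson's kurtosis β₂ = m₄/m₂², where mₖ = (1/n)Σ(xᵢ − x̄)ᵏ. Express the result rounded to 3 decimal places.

x̄ = -0.6250
Σ(xᵢ − x̄)² = 105.8750 ⇒ m₂ = 13.23438
Σ(xᵢ − x̄)⁴ = 3966.3066 ⇒ m₄ = 495.78833
m₂² = 175.14868
β₂ = m₄/m₂² = 495.78833 / 175.14868 ≈ 2.831

2.831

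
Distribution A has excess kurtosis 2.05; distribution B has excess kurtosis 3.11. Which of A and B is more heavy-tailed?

B

Higher excess kurtosis ⇒ heavier tails relative to the normal distribution.
2.05 vs 3.11: the larger is 3.11, so B has heavier tails.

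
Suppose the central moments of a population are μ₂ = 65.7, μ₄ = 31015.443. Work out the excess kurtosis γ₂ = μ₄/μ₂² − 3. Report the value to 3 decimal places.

4.185

μ₂² = 65.7² = 4316.49000
μ₄/μ₂² = 31015.443 / 4316.49000 = 7.18534
γ₂ = 7.18534 − 3 ≈ 4.185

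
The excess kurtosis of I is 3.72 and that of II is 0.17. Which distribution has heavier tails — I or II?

Higher excess kurtosis ⇒ heavier tails relative to the normal distribution.
3.72 vs 0.17: the larger is 3.72, so I has heavier tails.

I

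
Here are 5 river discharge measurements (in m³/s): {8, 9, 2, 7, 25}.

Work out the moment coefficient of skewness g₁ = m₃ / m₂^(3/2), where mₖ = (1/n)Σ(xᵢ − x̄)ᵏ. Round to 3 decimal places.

1.123

x̄ = (8 + 9 + 2 + 7 + 25) / 5 = 10.2000
deviations (xᵢ − x̄): -2.2000, -1.2000, -8.2000, -3.2000, 14.8000
Σ(xᵢ − x̄)² = 302.8000 ⇒ m₂ = 302.8000/5 = 60.56000
Σ(xᵢ − x̄)³ = 2645.2800 ⇒ m₃ = 2645.2800/5 = 529.05600
m₂^(3/2) = 60.56000^(1.5) = 471.27977
g₁ = m₃ / m₂^(3/2) = 529.05600 / 471.27977 ≈ 1.123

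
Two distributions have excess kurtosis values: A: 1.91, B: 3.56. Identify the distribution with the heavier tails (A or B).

Higher excess kurtosis ⇒ heavier tails relative to the normal distribution.
1.91 vs 3.56: the larger is 3.56, so B has heavier tails.

B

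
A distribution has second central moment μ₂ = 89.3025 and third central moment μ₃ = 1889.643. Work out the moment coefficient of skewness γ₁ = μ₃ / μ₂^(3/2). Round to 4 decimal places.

2.2392

σ = √μ₂ = √89.3025 = 9.45000
σ³ = μ₂^(3/2) = 843.90862
γ₁ = μ₃/σ³ = 1889.643 / 843.90862 ≈ 2.2392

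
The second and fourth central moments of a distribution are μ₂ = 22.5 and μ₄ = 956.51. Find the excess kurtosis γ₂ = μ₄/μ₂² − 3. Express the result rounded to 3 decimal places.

μ₂² = 22.5² = 506.25000
μ₄/μ₂² = 956.51 / 506.25000 = 1.88940
γ₂ = 1.88940 − 3 ≈ -1.111

-1.111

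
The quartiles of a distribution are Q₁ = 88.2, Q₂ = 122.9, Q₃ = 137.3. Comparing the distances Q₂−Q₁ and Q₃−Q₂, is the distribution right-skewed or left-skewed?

left-skewed

Q₂ − Q₁ = 34.7;  Q₃ − Q₂ = 14.4
Q₂ − Q₁ > Q₃ − Q₂ ⇒ the lower half is more spread out ⇒ left-skewed.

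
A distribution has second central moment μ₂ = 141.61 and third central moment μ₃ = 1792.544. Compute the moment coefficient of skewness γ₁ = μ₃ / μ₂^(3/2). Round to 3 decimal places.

σ = √μ₂ = √141.61 = 11.90000
σ³ = μ₂^(3/2) = 1685.15900
γ₁ = μ₃/σ³ = 1792.544 / 1685.15900 ≈ 1.064

1.064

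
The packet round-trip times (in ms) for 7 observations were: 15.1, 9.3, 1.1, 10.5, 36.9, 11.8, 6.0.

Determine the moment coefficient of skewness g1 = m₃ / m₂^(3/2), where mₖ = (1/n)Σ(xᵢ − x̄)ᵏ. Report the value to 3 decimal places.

x̄ = (15.1 + 9.3 + 1.1 + 10.5 + 36.9 + 11.8 + 6.0) / 7 = 12.9571
deviations (xᵢ − x̄): 2.1429, -3.6571, -11.8571, -2.4571, 23.9429, -1.1571, -6.9571
Σ(xᵢ − x̄)² = 787.5971 ⇒ m₂ = 787.5971/7 = 112.51388
Σ(xᵢ − x̄)³ = 11666.2780 ⇒ m₃ = 11666.2780/7 = 1666.61115
m₂^(3/2) = 112.51388^(1.5) = 1193.46349
g1 = m₃ / m₂^(3/2) = 1666.61115 / 1193.46349 ≈ 1.396

1.396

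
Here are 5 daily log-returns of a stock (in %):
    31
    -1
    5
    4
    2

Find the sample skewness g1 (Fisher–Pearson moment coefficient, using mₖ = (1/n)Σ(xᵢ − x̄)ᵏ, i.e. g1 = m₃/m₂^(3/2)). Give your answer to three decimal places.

1.381

x̄ = (31 - 1 + 5 + 4 + 2) / 5 = 8.2000
deviations (xᵢ − x̄): 22.8000, -9.2000, -3.2000, -4.2000, -6.2000
Σ(xᵢ − x̄)² = 670.8000 ⇒ m₂ = 670.8000/5 = 134.16000
Σ(xᵢ − x̄)³ = 10728.4800 ⇒ m₃ = 10728.4800/5 = 2145.69600
m₂^(3/2) = 134.16000^(1.5) = 1553.94117
g1 = m₃ / m₂^(3/2) = 2145.69600 / 1553.94117 ≈ 1.381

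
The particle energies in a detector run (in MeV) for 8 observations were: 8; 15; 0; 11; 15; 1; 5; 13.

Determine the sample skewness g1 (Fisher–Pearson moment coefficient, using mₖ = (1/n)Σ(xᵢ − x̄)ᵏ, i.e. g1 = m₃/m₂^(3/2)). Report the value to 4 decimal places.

x̄ = (8 + 15 + 0 + 11 + 15 + 1 + 5 + 13) / 8 = 8.5000
deviations (xᵢ − x̄): -0.5000, 6.5000, -8.5000, 2.5000, 6.5000, -7.5000, -3.5000, 4.5000
Σ(xᵢ − x̄)² = 252.0000 ⇒ m₂ = 252.0000/8 = 31.50000
Σ(xᵢ − x̄)³ = -423.0000 ⇒ m₃ = -423.0000/8 = -52.87500
m₂^(3/2) = 31.50000^(1.5) = 176.79331
g1 = m₃ / m₂^(3/2) = -52.87500 / 176.79331 ≈ -0.2991

-0.2991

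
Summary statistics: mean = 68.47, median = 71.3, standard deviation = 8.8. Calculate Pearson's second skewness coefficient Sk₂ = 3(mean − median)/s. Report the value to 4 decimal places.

Sk₂ = 3(68.47 − 71.3) / 8.8 = 3 × -2.8300 / 8.8
    = -8.4900 / 8.8 ≈ -0.9648

-0.9648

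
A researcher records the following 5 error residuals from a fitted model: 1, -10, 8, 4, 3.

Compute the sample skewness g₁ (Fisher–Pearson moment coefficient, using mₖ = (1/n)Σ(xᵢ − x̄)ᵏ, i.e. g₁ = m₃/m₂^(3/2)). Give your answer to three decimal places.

-0.961

x̄ = (1 - 10 + 8 + 4 + 3) / 5 = 1.2000
deviations (xᵢ − x̄): -0.2000, -11.2000, 6.8000, 2.8000, 1.8000
Σ(xᵢ − x̄)² = 182.8000 ⇒ m₂ = 182.8000/5 = 36.56000
Σ(xᵢ − x̄)³ = -1062.7200 ⇒ m₃ = -1062.7200/5 = -212.54400
m₂^(3/2) = 36.56000^(1.5) = 221.05955
g₁ = m₃ / m₂^(3/2) = -212.54400 / 221.05955 ≈ -0.961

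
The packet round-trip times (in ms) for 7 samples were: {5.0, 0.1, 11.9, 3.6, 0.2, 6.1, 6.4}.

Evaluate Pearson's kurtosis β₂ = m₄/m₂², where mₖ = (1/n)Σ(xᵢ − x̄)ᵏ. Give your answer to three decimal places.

x̄ = 4.7571
Σ(xᵢ − x̄)² = 99.3771 ⇒ m₂ = 14.19673
Σ(xᵢ − x̄)⁴ = 3517.1177 ⇒ m₄ = 502.44538
m₂² = 201.54728
β₂ = m₄/m₂² = 502.44538 / 201.54728 ≈ 2.493

2.493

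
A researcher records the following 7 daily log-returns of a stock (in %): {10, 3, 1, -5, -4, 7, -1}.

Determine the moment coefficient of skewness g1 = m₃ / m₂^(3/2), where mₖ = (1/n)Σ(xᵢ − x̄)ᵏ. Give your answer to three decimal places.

0.306

x̄ = (10 + 3 + 1 - 5 - 4 + 7 - 1) / 7 = 1.5714
deviations (xᵢ − x̄): 8.4286, 1.4286, -0.5714, -6.5714, -5.5714, 5.4286, -2.5714
Σ(xᵢ − x̄)² = 183.7143 ⇒ m₂ = 183.7143/7 = 26.24490
Σ(xᵢ − x̄)³ = 287.7551 ⇒ m₃ = 287.7551/7 = 41.10787
m₂^(3/2) = 26.24490^(1.5) = 134.45202
g1 = m₃ / m₂^(3/2) = 41.10787 / 134.45202 ≈ 0.306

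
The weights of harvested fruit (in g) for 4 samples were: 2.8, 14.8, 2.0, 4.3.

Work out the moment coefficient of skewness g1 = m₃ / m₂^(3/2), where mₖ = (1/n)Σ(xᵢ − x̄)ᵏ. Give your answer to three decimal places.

x̄ = (2.8 + 14.8 + 2.0 + 4.3) / 4 = 5.9750
deviations (xᵢ − x̄): -3.1750, 8.8250, -3.9750, -1.6750
Σ(xᵢ − x̄)² = 106.5675 ⇒ m₂ = 106.5675/4 = 26.64188
Σ(xᵢ − x̄)³ = 587.7836 ⇒ m₃ = 587.7836/4 = 146.94591
m₂^(3/2) = 26.64188^(1.5) = 137.51408
g1 = m₃ / m₂^(3/2) = 146.94591 / 137.51408 ≈ 1.069

1.069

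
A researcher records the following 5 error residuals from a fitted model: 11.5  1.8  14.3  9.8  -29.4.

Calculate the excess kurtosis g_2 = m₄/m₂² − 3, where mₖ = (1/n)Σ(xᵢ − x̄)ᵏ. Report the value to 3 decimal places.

x̄ = 1.6000
Σ(xᵢ − x̄)² = 1287.5800 ⇒ m₂ = 257.51600
Σ(xᵢ − x̄)⁴ = 963662.6434 ⇒ m₄ = 192732.52868
m₂² = 66314.49026
g_2 = m₄/m₂² − 3 = 2.90634 − 3 ≈ -0.094

-0.094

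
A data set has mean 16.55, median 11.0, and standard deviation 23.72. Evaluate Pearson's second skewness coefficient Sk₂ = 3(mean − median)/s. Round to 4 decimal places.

0.7019

Sk₂ = 3(16.55 − 11.0) / 23.72 = 3 × 5.5500 / 23.72
    = 16.6500 / 23.72 ≈ 0.7019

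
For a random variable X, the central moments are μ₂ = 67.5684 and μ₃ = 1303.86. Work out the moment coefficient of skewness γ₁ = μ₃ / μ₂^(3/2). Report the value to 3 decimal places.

2.348

σ = √μ₂ = √67.5684 = 8.22000
σ³ = μ₂^(3/2) = 555.41225
γ₁ = μ₃/σ³ = 1303.86 / 555.41225 ≈ 2.348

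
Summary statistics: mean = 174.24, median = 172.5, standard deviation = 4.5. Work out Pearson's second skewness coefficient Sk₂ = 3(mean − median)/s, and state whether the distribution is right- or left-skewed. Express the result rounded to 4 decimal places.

1.1600, right-skewed

Sk₂ = 3(174.24 − 172.5) / 4.5 = 3 × 1.7400 / 4.5
    = 5.2200 / 4.5 ≈ 1.1600
Sk₂ > 0 ⇒ mean > median ⇒ right-skewed (positive skew).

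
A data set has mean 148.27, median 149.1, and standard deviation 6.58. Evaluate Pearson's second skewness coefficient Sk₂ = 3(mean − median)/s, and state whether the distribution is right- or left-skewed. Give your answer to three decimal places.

-0.378, left-skewed

Sk₂ = 3(148.27 − 149.1) / 6.58 = 3 × -0.8300 / 6.58
    = -2.4900 / 6.58 ≈ -0.378
Sk₂ < 0 ⇒ mean < median ⇒ left-skewed (negative skew).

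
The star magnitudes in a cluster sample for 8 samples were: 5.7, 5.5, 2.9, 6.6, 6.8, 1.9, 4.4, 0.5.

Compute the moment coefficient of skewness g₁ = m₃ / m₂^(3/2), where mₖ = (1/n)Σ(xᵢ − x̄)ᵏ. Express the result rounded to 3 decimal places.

x̄ = (5.7 + 5.5 + 2.9 + 6.6 + 6.8 + 1.9 + 4.4 + 0.5) / 8 = 4.2875
deviations (xᵢ − x̄): 1.4125, 1.2125, -1.3875, 2.3125, 2.5125, -2.3875, 0.1125, -3.7875
Σ(xᵢ − x̄)² = 37.1088 ⇒ m₂ = 37.1088/8 = 4.63859
Σ(xᵢ − x̄)³ = -37.7834 ⇒ m₃ = -37.7834/8 = -4.72293
m₂^(3/2) = 4.63859^(1.5) = 9.99032
g₁ = m₃ / m₂^(3/2) = -4.72293 / 9.99032 ≈ -0.473

-0.473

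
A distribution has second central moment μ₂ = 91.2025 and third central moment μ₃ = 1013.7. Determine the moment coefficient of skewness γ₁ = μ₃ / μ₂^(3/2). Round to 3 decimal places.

1.164

σ = √μ₂ = √91.2025 = 9.55000
σ³ = μ₂^(3/2) = 870.98388
γ₁ = μ₃/σ³ = 1013.7 / 870.98388 ≈ 1.164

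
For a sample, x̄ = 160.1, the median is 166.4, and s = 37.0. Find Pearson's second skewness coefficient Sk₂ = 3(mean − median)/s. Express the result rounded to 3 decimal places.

Sk₂ = 3(160.1 − 166.4) / 37.0 = 3 × -6.3000 / 37.0
    = -18.9000 / 37.0 ≈ -0.511

-0.511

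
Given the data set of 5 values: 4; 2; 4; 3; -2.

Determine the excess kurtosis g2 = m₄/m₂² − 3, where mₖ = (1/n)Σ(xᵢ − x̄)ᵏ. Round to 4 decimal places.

x̄ = 2.2000
Σ(xᵢ − x̄)² = 24.8000 ⇒ m₂ = 4.96000
Σ(xᵢ − x̄)⁴ = 332.5760 ⇒ m₄ = 66.51520
m₂² = 24.60160
g2 = m₄/m₂² − 3 = 2.70369 − 3 ≈ -0.2963

-0.2963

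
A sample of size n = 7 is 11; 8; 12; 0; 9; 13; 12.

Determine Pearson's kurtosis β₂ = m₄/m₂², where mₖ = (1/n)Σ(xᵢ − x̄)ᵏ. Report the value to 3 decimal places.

x̄ = 9.2857
Σ(xᵢ − x̄)² = 119.4286 ⇒ m₂ = 17.06122
Σ(xᵢ − x̄)⁴ = 7744.9213 ⇒ m₄ = 1106.41733
m₂² = 291.08538
β₂ = m₄/m₂² = 1106.41733 / 291.08538 ≈ 3.801

3.801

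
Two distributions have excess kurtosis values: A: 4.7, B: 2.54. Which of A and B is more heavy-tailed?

Higher excess kurtosis ⇒ heavier tails relative to the normal distribution.
4.7 vs 2.54: the larger is 4.7, so A has heavier tails.

A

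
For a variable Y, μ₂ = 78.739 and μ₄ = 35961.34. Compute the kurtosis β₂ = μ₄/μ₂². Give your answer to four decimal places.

μ₂² = 78.739² = 6199.83012
μ₄/μ₂² = 35961.34 / 6199.83012 = 5.80038
β₂ ≈ 5.8004

5.8004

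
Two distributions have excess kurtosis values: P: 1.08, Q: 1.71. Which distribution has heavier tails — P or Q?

Higher excess kurtosis ⇒ heavier tails relative to the normal distribution.
1.08 vs 1.71: the larger is 1.71, so Q has heavier tails.

Q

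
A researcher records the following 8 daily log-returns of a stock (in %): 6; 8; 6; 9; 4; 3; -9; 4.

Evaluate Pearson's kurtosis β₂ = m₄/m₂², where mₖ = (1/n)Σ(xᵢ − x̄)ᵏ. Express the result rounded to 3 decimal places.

x̄ = 3.8750
Σ(xᵢ − x̄)² = 218.8750 ⇒ m₂ = 27.35938
Σ(xᵢ − x̄)⁴ = 28499.0254 ⇒ m₄ = 3562.37817
m₂² = 748.53540
β₂ = m₄/m₂² = 3562.37817 / 748.53540 ≈ 4.759

4.759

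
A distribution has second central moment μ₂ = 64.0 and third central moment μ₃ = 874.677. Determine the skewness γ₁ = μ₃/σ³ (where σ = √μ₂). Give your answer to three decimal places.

1.708

σ = √μ₂ = √64.0 = 8.00000
σ³ = μ₂^(3/2) = 512.00000
γ₁ = μ₃/σ³ = 874.677 / 512.00000 ≈ 1.708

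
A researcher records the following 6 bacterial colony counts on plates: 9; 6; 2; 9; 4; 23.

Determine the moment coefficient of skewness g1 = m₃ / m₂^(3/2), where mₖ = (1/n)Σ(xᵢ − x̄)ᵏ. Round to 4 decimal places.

x̄ = (9 + 6 + 2 + 9 + 4 + 23) / 6 = 8.8333
deviations (xᵢ − x̄): 0.1667, -2.8333, -6.8333, 0.1667, -4.8333, 14.1667
Σ(xᵢ − x̄)² = 278.8333 ⇒ m₂ = 278.8333/6 = 46.47222
Σ(xᵢ − x̄)³ = 2388.4444 ⇒ m₃ = 2388.4444/6 = 398.07407
m₂^(3/2) = 46.47222^(1.5) = 316.80364
g1 = m₃ / m₂^(3/2) = 398.07407 / 316.80364 ≈ 1.2565

1.2565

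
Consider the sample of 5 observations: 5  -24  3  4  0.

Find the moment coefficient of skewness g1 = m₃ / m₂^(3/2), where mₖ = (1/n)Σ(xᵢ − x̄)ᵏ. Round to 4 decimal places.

x̄ = (5 - 24 + 3 + 4 + 0) / 5 = -2.4000
deviations (xᵢ − x̄): 7.4000, -21.6000, 5.4000, 6.4000, 2.4000
Σ(xᵢ − x̄)² = 597.2000 ⇒ m₂ = 597.2000/5 = 119.44000
Σ(xᵢ − x̄)³ = -9239.0400 ⇒ m₃ = -9239.0400/5 = -1847.80800
m₂^(3/2) = 119.44000^(1.5) = 1305.34314
g1 = m₃ / m₂^(3/2) = -1847.80800 / 1305.34314 ≈ -1.4156

-1.4156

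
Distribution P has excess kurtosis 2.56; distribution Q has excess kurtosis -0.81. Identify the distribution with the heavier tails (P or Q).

P

Higher excess kurtosis ⇒ heavier tails relative to the normal distribution.
2.56 vs -0.81: the larger is 2.56, so P has heavier tails. (P is leptokurtic — heavier-than-normal tails; the other is platykurtic.)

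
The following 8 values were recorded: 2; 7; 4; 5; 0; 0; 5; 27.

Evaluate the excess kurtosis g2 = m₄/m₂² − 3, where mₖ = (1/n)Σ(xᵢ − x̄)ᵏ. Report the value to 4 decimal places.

2.2669

x̄ = 6.2500
Σ(xᵢ − x̄)² = 535.5000 ⇒ m₂ = 66.93750
Σ(xᵢ − x̄)⁴ = 188792.9063 ⇒ m₄ = 23599.11328
m₂² = 4480.62891
g2 = m₄/m₂² − 3 = 5.26692 − 3 ≈ 2.2669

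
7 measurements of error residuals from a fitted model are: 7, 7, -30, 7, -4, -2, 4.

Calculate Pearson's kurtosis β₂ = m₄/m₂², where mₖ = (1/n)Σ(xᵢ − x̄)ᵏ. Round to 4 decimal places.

4.1316

x̄ = -1.5714
Σ(xᵢ − x̄)² = 1065.7143 ⇒ m₂ = 152.24490
Σ(xᵢ − x̄)⁴ = 670352.4548 ⇒ m₄ = 95764.63640
m₂² = 23178.50895
β₂ = m₄/m₂² = 95764.63640 / 23178.50895 ≈ 4.1316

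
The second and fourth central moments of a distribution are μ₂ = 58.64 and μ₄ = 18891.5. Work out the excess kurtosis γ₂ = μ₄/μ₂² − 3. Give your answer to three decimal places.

μ₂² = 58.64² = 3438.64960
μ₄/μ₂² = 18891.5 / 3438.64960 = 5.49387
γ₂ = 5.49387 − 3 ≈ 2.494

2.494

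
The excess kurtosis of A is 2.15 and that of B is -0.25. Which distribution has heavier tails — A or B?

A

Higher excess kurtosis ⇒ heavier tails relative to the normal distribution.
2.15 vs -0.25: the larger is 2.15, so A has heavier tails. (A is leptokurtic — heavier-than-normal tails; the other is platykurtic.)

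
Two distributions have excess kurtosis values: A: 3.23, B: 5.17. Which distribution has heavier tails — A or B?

B

Higher excess kurtosis ⇒ heavier tails relative to the normal distribution.
3.23 vs 5.17: the larger is 5.17, so B has heavier tails.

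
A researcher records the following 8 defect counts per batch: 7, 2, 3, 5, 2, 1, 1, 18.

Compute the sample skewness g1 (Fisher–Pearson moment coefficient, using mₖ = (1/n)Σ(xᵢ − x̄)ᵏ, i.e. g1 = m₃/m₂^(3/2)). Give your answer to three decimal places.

x̄ = (7 + 2 + 3 + 5 + 2 + 1 + 1 + 18) / 8 = 4.8750
deviations (xᵢ − x̄): 2.1250, -2.8750, -1.8750, 0.1250, -2.8750, -3.8750, -3.8750, 13.1250
Σ(xᵢ − x̄)² = 226.8750 ⇒ m₂ = 226.8750/8 = 28.35938
Σ(xᵢ − x̄)³ = 2100.0938 ⇒ m₃ = 2100.0938/8 = 262.51172
m₂^(3/2) = 28.35938^(1.5) = 151.02366
g1 = m₃ / m₂^(3/2) = 262.51172 / 151.02366 ≈ 1.738

1.738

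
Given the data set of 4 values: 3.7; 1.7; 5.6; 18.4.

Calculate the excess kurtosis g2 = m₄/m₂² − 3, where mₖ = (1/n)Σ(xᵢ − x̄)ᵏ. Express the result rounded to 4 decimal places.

x̄ = 7.3500
Σ(xᵢ − x̄)² = 170.4100 ⇒ m₂ = 42.60250
Σ(xᵢ − x̄)⁴ = 16114.9344 ⇒ m₄ = 4028.73361
m₂² = 1814.97301
g2 = m₄/m₂² − 3 = 2.21972 − 3 ≈ -0.7803

-0.7803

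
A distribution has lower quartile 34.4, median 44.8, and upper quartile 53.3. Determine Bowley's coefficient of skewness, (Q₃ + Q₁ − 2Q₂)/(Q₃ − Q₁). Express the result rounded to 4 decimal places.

numerator: Q₃ + Q₁ − 2Q₂ = 53.3 + 34.4 − 2×44.8 = -1.9000
denominator: Q₃ − Q₁ = 53.3 − 34.4 = 18.9000
Bowley skewness = -1.9000 / 18.9000 ≈ -0.1005

-0.1005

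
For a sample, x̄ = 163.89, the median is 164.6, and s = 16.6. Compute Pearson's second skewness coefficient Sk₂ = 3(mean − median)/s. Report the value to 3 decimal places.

-0.128

Sk₂ = 3(163.89 − 164.6) / 16.6 = 3 × -0.7100 / 16.6
    = -2.1300 / 16.6 ≈ -0.128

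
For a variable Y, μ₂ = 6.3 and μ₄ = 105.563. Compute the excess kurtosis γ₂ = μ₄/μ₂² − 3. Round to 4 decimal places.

-0.3403

μ₂² = 6.3² = 39.69000
μ₄/μ₂² = 105.563 / 39.69000 = 2.65969
γ₂ = 2.65969 − 3 ≈ -0.3403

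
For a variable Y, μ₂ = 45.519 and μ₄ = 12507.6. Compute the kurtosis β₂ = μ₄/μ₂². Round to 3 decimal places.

μ₂² = 45.519² = 2071.97936
μ₄/μ₂² = 12507.6 / 2071.97936 = 6.03655
β₂ ≈ 6.037

6.037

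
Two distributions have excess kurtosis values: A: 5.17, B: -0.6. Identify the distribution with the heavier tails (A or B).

Higher excess kurtosis ⇒ heavier tails relative to the normal distribution.
5.17 vs -0.6: the larger is 5.17, so A has heavier tails. (A is leptokurtic — heavier-than-normal tails; the other is platykurtic.)

A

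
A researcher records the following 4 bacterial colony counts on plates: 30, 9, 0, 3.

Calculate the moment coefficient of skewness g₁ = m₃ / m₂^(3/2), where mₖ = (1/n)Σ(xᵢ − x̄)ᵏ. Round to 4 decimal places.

x̄ = (30 + 9 + 0 + 3) / 4 = 10.5000
deviations (xᵢ − x̄): 19.5000, -1.5000, -10.5000, -7.5000
Σ(xᵢ − x̄)² = 549.0000 ⇒ m₂ = 549.0000/4 = 137.25000
Σ(xᵢ − x̄)³ = 5832.0000 ⇒ m₃ = 5832.0000/4 = 1458.00000
m₂^(3/2) = 137.25000^(1.5) = 1607.93515
g₁ = m₃ / m₂^(3/2) = 1458.00000 / 1607.93515 ≈ 0.9068

0.9068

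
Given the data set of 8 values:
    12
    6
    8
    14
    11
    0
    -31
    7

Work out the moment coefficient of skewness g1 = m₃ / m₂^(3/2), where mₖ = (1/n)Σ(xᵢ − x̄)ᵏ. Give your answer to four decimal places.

-1.8983

x̄ = (12 + 6 + 8 + 14 + 11 + 0 - 31 + 7) / 8 = 3.3750
deviations (xᵢ − x̄): 8.6250, 2.6250, 4.6250, 10.6250, 7.6250, -3.3750, -34.3750, 3.6250
Σ(xᵢ − x̄)² = 1479.8750 ⇒ m₂ = 1479.8750/8 = 184.98438
Σ(xᵢ − x̄)³ = -38208.2813 ⇒ m₃ = -38208.2813/8 = -4776.03516
m₂^(3/2) = 184.98438^(1.5) = 2515.95327
g1 = m₃ / m₂^(3/2) = -4776.03516 / 2515.95327 ≈ -1.8983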